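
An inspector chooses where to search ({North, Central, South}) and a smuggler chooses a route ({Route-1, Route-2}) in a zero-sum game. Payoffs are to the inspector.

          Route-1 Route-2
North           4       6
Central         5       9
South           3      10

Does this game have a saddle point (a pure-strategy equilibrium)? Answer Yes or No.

Yes

Row minima: North → 4, Central → 5, South → 3; maximin = 5.
Column maxima: Route-1 → 5, Route-2 → 10; minimax = 5.
maximin = minimax = 5, so a saddle point exists.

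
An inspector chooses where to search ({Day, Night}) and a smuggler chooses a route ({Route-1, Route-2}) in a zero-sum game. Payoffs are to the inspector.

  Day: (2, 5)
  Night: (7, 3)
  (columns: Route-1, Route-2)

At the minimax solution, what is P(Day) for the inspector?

4/7

Row minima: Day → 2, Night → 3; maximin = 3.
Column maxima: Route-1 → 7, Route-2 → 5; minimax = 5.
3 ≠ 5, so there is no saddle point; optimal play is mixed.
Let the inspector play Day with probability p. Expected payoff against Route-1: 2p + 7(1−p) = −5p + 7; against Route-2: 5p + 3(1−p) = 2p + 3.
Setting these equal: −5p + 7 = 2p + 3 ⇒ −7p = -4 ⇒ p = 4/7, and the value is (-5)·(4/7) + 7 = 29/7.
For the smuggler: with q = P(Route-1), equating Day's and Night's payoffs gives −3q + 5 = 4q + 3 ⇒ q = 2/7.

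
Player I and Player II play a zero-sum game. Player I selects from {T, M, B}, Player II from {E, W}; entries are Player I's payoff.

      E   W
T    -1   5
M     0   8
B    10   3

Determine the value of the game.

Row minima: T → -1, M → 0, B → 3; maximin = 3.
Column maxima: E → 10, W → 8; minimax = 8.
3 ≠ 8, so there is no saddle point; optimal play is mixed.
T is strictly dominated by M, so Player I never plays it.
On the remaining 2×2 (M, B vs E, W):
Let Player I play M with probability p. Expected payoff against E: 0p + 10(1−p) = −10p + 10; against W: 8p + 3(1−p) = 5p + 3.
Setting these equal: −10p + 10 = 5p + 3 ⇒ −15p = -7 ⇒ p = 7/15, and the value is (-10)·(7/15) + 10 = 16/3.
For Player II: with q = P(E), equating M's and B's payoffs gives −8q + 8 = 7q + 3 ⇒ q = 1/3.

16/3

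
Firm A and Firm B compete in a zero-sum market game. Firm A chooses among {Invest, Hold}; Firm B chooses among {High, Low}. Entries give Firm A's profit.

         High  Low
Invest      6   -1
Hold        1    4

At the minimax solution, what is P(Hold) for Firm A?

7/10

Row minima: Invest → -1, Hold → 1; maximin = 1.
Column maxima: High → 6, Low → 4; minimax = 4.
1 ≠ 4, so there is no saddle point; optimal play is mixed.
Let Firm A play Invest with probability p. Expected payoff against High: 6p + 1(1−p) = 5p + 1; against Low: (-1)p + 4(1−p) = −5p + 4.
Setting these equal: 5p + 1 = −5p + 4 ⇒ 10p = 3 ⇒ p = 3/10, and the value is (5)·(3/10) + 1 = 5/2.
For Firm B: with q = P(High), equating Invest's and Hold's payoffs gives 7q − 1 = −3q + 4 ⇒ q = 1/2.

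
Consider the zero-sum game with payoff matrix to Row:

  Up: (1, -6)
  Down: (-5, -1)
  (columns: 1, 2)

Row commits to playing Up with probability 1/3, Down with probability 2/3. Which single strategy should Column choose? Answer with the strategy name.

1

If Column plays 1, Row's expected payoff is (1/3)·1 + (2/3)·(-5) = -3.
If Column plays 2, Row's expected payoff is (1/3)·(-6) + (2/3)·(-1) = -8/3.
Column minimizes Row's payoff; the smallest is -3, so the best response is 1.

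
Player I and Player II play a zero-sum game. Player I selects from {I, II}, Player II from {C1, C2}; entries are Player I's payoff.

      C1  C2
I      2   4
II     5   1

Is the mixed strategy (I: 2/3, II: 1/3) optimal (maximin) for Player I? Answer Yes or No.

Yes

Against C1 this mix gives (2/3)·2 + (1/3)·5 = 3.
Against C2 this mix gives (2/3)·4 + (1/3)·1 = 3.
All of Player II's active replies (C1, C2) yield 3, and no column does worse for Player I. The mix makes Player II indifferent and guarantees 3, so it is optimal.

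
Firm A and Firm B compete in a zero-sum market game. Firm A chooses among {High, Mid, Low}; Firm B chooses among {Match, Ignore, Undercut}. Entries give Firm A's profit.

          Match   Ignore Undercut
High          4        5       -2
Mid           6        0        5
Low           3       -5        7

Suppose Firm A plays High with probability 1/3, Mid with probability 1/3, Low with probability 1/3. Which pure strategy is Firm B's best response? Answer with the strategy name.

If Firm B plays Match, Firm A's expected payoff is (1/3)·4 + (1/3)·6 + (1/3)·3 = 13/3.
If Firm B plays Ignore, Firm A's expected payoff is (1/3)·5 + (1/3)·0 + (1/3)·(-5) = 0.
If Firm B plays Undercut, Firm A's expected payoff is (1/3)·(-2) + (1/3)·5 + (1/3)·7 = 10/3.
Firm B minimizes Firm A's payoff; the smallest is 0, so the best response is Ignore.

Ignore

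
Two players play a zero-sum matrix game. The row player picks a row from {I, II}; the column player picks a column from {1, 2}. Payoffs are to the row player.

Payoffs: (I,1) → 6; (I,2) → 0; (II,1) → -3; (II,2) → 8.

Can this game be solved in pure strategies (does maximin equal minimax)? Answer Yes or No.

No

Row minima: I → 0, II → -3; maximin = 0.
Column maxima: 1 → 6, 2 → 8; minimax = 6.
0 ≠ 6, so no pure-strategy equilibrium exists.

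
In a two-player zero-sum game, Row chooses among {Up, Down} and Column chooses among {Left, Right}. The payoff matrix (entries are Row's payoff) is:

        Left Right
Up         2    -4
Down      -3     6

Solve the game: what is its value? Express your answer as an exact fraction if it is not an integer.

0

Row minima: Up → -4, Down → -3; maximin = -3.
Column maxima: Left → 2, Right → 6; minimax = 2.
-3 ≠ 2, so there is no saddle point; optimal play is mixed.
Let Row play Up with probability p. Expected payoff against Left: 2p + (-3)(1−p) = 5p − 3; against Right: (-4)p + 6(1−p) = −10p + 6.
Setting these equal: 5p − 3 = −10p + 6 ⇒ 15p = 9 ⇒ p = 3/5, and the value is (5)·(3/5) − 3 = 0.
For Column: with q = P(Left), equating Up's and Down's payoffs gives 6q − 4 = −9q + 6 ⇒ q = 2/3.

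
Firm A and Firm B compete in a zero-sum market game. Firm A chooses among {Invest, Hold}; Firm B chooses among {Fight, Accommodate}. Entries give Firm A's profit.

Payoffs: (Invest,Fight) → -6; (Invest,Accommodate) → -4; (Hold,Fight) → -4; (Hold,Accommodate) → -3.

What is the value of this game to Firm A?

Row minima: Invest → -6, Hold → -4; maximin = -4.
Column maxima: Fight → -4, Accommodate → -3; minimax = -4.
Since maximin = minimax = -4, there is a saddle point and the value is -4.

-4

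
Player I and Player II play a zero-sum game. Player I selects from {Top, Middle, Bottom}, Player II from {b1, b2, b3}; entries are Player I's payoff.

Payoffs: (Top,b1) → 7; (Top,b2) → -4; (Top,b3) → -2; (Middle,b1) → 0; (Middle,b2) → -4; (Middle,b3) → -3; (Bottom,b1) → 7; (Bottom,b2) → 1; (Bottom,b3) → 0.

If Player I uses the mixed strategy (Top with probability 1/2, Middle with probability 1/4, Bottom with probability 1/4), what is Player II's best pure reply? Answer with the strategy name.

If Player II plays b1, Player I's expected payoff is (1/2)·7 + (1/4)·0 + (1/4)·7 = 21/4.
If Player II plays b2, Player I's expected payoff is (1/2)·(-4) + (1/4)·(-4) + (1/4)·1 = -11/4.
If Player II plays b3, Player I's expected payoff is (1/2)·(-2) + (1/4)·(-3) + (1/4)·0 = -7/4.
Player II minimizes Player I's payoff; the smallest is -11/4, so the best response is b2.

b2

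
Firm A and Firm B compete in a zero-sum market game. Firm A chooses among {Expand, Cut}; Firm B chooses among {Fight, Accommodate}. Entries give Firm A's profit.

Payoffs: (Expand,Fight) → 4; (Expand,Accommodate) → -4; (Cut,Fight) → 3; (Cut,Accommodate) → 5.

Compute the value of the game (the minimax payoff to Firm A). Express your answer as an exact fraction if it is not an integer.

16/5

Row minima: Expand → -4, Cut → 3; maximin = 3.
Column maxima: Fight → 4, Accommodate → 5; minimax = 4.
3 ≠ 4, so there is no saddle point; optimal play is mixed.
Let Firm A play Expand with probability p. Expected payoff against Fight: 4p + 3(1−p) = p + 3; against Accommodate: (-4)p + 5(1−p) = −9p + 5.
Setting these equal: p + 3 = −9p + 5 ⇒ 10p = 2 ⇒ p = 1/5, and the value is (1)·(1/5) + 3 = 16/5.
For Firm B: with q = P(Fight), equating Expand's and Cut's payoffs gives 8q − 4 = −2q + 5 ⇒ q = 9/10.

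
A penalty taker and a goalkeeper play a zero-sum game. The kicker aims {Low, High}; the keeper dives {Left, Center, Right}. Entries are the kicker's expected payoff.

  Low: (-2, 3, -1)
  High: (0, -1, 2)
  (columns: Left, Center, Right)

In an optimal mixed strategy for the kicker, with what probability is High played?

Row minima: Low → -2, High → -1; maximin = -1.
Column maxima: Left → 0, Center → 3, Right → 2; minimax = 0.
-1 ≠ 0, so there is no saddle point; optimal play is mixed.
Right is strictly dominated by Left (it gives the kicker strictly more in every row), so the keeper never plays it.
On the remaining 2×2 (Low, High vs Left, Center):
Let the kicker play Low with probability p. Expected payoff against Left: (-2)p + 0(1−p) = −2p; against Center: 3p + (-1)(1−p) = 4p − 1.
Setting these equal: −2p = 4p − 1 ⇒ −6p = -1 ⇒ p = 1/6, and the value is (-2)·(1/6) = -1/3.
For the keeper: with q = P(Left), equating Low's and High's payoffs gives −5q + 3 = q − 1 ⇒ q = 2/3.

5/6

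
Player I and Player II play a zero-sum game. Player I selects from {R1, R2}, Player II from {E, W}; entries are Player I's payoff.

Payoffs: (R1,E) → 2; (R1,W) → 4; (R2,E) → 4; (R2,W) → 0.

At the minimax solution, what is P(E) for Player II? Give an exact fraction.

2/3

Row minima: R1 → 2, R2 → 0; maximin = 2.
Column maxima: E → 4, W → 4; minimax = 4.
2 ≠ 4, so there is no saddle point; optimal play is mixed.
Let Player I play R1 with probability p. Expected payoff against E: 2p + 4(1−p) = −2p + 4; against W: 4p + 0(1−p) = 4p.
Setting these equal: −2p + 4 = 4p ⇒ −6p = -4 ⇒ p = 2/3, and the value is (-2)·(2/3) + 4 = 8/3.
For Player II: with q = P(E), equating R1's and R2's payoffs gives −2q + 4 = 4q ⇒ q = 2/3.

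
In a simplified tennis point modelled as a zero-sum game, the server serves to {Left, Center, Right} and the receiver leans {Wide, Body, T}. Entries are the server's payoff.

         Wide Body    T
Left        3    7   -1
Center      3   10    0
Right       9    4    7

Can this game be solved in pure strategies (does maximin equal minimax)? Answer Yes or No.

Row minima: Left → -1, Center → 0, Right → 4; maximin = 4.
Column maxima: Wide → 9, Body → 10, T → 7; minimax = 7.
4 ≠ 7, so no pure-strategy equilibrium exists.

No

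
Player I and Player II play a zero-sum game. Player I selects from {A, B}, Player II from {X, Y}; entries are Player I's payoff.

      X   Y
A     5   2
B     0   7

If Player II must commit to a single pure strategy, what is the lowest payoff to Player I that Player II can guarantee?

5

Column maxima: X → 5, Y → 7.
The smallest of these is 5.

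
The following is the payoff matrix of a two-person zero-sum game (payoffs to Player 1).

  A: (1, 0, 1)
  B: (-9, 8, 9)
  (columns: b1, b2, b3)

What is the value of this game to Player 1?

4/9

Row minima: A → 0, B → -9; maximin = 0.
Column maxima: b1 → 1, b2 → 8, b3 → 9; minimax = 1.
0 ≠ 1, so there is no saddle point; optimal play is mixed.
b3 is strictly dominated by b2 (it gives Player 1 strictly more in every row), so Player 2 never plays it.
On the remaining 2×2 (A, B vs b1, b2):
Let Player 1 play A with probability p. Expected payoff against b1: 1p + (-9)(1−p) = 10p − 9; against b2: 0p + 8(1−p) = −8p + 8.
Setting these equal: 10p − 9 = −8p + 8 ⇒ 18p = 17 ⇒ p = 17/18, and the value is (10)·(17/18) − 9 = 4/9.
For Player 2: with q = P(b1), equating A's and B's payoffs gives q = −17q + 8 ⇒ q = 4/9.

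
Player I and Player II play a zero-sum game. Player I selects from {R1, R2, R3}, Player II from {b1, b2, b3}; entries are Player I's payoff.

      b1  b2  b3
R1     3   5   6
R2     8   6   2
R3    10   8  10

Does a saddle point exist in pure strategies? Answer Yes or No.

Row minima: R1 → 3, R2 → 2, R3 → 8; maximin = 8.
Column maxima: b1 → 10, b2 → 8, b3 → 10; minimax = 8.
maximin = minimax = 8, so a saddle point exists.

Yes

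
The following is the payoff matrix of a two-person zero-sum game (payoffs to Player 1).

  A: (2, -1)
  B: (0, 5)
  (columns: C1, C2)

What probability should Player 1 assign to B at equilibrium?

3/8

Row minima: A → -1, B → 0; maximin = 0.
Column maxima: C1 → 2, C2 → 5; minimax = 2.
0 ≠ 2, so there is no saddle point; optimal play is mixed.
Let Player 1 play A with probability p. Expected payoff against C1: 2p + 0(1−p) = 2p; against C2: (-1)p + 5(1−p) = −6p + 5.
Setting these equal: 2p = −6p + 5 ⇒ 8p = 5 ⇒ p = 5/8, and the value is (2)·(5/8) = 5/4.
For Player 2: with q = P(C1), equating A's and B's payoffs gives 3q − 1 = −5q + 5 ⇒ q = 3/4.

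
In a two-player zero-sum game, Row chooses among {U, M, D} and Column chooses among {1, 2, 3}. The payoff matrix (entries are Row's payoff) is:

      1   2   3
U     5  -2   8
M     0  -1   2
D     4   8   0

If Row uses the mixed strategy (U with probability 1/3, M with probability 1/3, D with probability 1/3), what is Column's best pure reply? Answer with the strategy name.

If Column plays 1, Row's expected payoff is (1/3)·5 + (1/3)·0 + (1/3)·4 = 3.
If Column plays 2, Row's expected payoff is (1/3)·(-2) + (1/3)·(-1) + (1/3)·8 = 5/3.
If Column plays 3, Row's expected payoff is (1/3)·8 + (1/3)·2 + (1/3)·0 = 10/3.
Column minimizes Row's payoff; the smallest is 5/3, so the best response is 2.

2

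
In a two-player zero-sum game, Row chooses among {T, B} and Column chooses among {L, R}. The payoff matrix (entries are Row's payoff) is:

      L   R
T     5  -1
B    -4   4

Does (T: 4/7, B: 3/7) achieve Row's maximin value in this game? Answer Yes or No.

Against L this mix gives (4/7)·5 + (3/7)·(-4) = 8/7.
Against R this mix gives (4/7)·(-1) + (3/7)·4 = 8/7.
All of Column's active replies (L, R) yield 8/7, and no column does worse for Row. The mix makes Column indifferent and guarantees 8/7, so it is optimal.

Yes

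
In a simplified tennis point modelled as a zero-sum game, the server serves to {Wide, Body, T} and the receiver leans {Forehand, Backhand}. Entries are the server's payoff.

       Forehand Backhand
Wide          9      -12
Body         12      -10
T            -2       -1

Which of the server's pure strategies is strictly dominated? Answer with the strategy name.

Wide

Body gives a strictly higher payoff than Wide against every column: 12 > 9, -10 > -12.
So Wide is strictly dominated and the server never plays it.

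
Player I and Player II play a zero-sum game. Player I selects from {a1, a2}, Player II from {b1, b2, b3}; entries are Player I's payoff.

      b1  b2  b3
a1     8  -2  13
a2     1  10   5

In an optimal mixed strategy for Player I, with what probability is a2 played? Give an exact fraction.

Row minima: a1 → -2, a2 → 1; maximin = 1.
Column maxima: b1 → 8, b2 → 10, b3 → 13; minimax = 8.
1 ≠ 8, so there is no saddle point; optimal play is mixed.
b3 is strictly dominated by b1 (it gives Player I strictly more in every row), so Player II never plays it.
On the remaining 2×2 (a1, a2 vs b1, b2):
Let Player I play a1 with probability p. Expected payoff against b1: 8p + 1(1−p) = 7p + 1; against b2: (-2)p + 10(1−p) = −12p + 10.
Setting these equal: 7p + 1 = −12p + 10 ⇒ 19p = 9 ⇒ p = 9/19, and the value is (7)·(9/19) + 1 = 82/19.
For Player II: with q = P(b1), equating a1's and a2's payoffs gives 10q − 2 = −9q + 10 ⇒ q = 12/19.

10/19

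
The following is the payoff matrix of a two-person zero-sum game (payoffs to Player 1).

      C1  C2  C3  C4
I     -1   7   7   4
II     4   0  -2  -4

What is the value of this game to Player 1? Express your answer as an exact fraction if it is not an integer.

12/13

Row minima: I → -1, II → -4; maximin = -1.
Column maxima: C1 → 4, C2 → 7, C3 → 7, C4 → 4; minimax = 4.
-1 ≠ 4, so there is no saddle point; optimal play is mixed.
C2 is strictly dominated by C4 (it gives Player 1 strictly more in every row), so Player 2 never plays it.
C3 is strictly dominated by C4 (it gives Player 1 strictly more in every row), so Player 2 never plays it.
On the remaining 2×2 (I, II vs C1, C4):
Let Player 1 play I with probability p. Expected payoff against C1: (-1)p + 4(1−p) = −5p + 4; against C4: 4p + (-4)(1−p) = 8p − 4.
Setting these equal: −5p + 4 = 8p − 4 ⇒ −13p = -8 ⇒ p = 8/13, and the value is (-5)·(8/13) + 4 = 12/13.
For Player 2: with q = P(C1), equating I's and II's payoffs gives −5q + 4 = 8q − 4 ⇒ q = 8/13.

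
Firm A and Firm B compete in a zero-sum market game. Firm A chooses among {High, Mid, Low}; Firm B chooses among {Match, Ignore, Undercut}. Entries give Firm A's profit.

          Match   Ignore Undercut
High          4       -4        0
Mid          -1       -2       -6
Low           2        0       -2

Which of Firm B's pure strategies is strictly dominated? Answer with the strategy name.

Ignore holds Firm A's payoff strictly below Match in every row: -4 < 4, -2 < -1, 0 < 2.
So Match is strictly dominated for Firm B.

Match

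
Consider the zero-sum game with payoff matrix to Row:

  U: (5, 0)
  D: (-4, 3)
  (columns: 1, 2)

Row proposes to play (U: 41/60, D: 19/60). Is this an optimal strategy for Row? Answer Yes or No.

Against 1 this mix gives (41/60)·5 + (19/60)·(-4) = 43/20.
Against 2 this mix gives (41/60)·0 + (19/60)·3 = 19/20.
Column will play 2, holding Row to 19/20. Shifting weight toward the row that does better against 2 would raise this floor (the equalizing mix achieves 5/4 against both 2 and 1), so the proposed strategy is not optimal.

No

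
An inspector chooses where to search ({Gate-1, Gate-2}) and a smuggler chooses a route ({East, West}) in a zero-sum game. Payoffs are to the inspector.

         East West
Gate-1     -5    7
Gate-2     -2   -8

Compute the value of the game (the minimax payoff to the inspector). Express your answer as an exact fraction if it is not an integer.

Row minima: Gate-1 → -5, Gate-2 → -8; maximin = -5.
Column maxima: East → -2, West → 7; minimax = -2.
-5 ≠ -2, so there is no saddle point; optimal play is mixed.
Let the inspector play Gate-1 with probability p. Expected payoff against East: (-5)p + (-2)(1−p) = −3p − 2; against West: 7p + (-8)(1−p) = 15p − 8.
Setting these equal: −3p − 2 = 15p − 8 ⇒ −18p = -6 ⇒ p = 1/3, and the value is (-3)·(1/3) − 2 = -3.
For the smuggler: with q = P(East), equating Gate-1's and Gate-2's payoffs gives −12q + 7 = 6q − 8 ⇒ q = 5/6.

-3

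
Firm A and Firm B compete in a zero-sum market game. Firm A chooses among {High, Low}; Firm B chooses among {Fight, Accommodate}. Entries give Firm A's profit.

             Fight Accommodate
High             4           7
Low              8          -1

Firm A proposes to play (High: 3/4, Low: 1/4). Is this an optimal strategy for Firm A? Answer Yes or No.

Yes

Against Fight this mix gives (3/4)·4 + (1/4)·8 = 5.
Against Accommodate this mix gives (3/4)·7 + (1/4)·(-1) = 5.
All of Firm B's active replies (Fight, Accommodate) yield 5, and no column does worse for Firm A. The mix makes Firm B indifferent and guarantees 5, so it is optimal.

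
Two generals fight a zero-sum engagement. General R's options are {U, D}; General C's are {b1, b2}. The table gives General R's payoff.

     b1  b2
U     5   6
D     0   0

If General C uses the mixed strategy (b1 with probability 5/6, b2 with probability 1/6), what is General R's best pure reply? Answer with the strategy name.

U

Expected payoff of U: (5/6)·5 + (1/6)·6 = 31/6.
Expected payoff of D: (5/6)·0 + (1/6)·0 = 0.
The largest is 31/6, so General R's best response is U.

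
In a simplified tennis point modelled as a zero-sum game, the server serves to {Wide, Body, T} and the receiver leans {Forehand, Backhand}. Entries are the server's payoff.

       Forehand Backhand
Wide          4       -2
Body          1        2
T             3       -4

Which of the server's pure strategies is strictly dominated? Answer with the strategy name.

Wide gives a strictly higher payoff than T against every column: 4 > 3, -2 > -4.
So T is strictly dominated and the server never plays it.

T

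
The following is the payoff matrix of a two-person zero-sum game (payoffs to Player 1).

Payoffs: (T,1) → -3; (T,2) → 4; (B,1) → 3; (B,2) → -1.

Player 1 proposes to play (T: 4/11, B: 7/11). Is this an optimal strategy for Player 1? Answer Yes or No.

Yes

Against 1 this mix gives (4/11)·(-3) + (7/11)·3 = 9/11.
Against 2 this mix gives (4/11)·4 + (7/11)·(-1) = 9/11.
All of Player 2's active replies (1, 2) yield 9/11, and no column does worse for Player 1. The mix makes Player 2 indifferent and guarantees 9/11, so it is optimal.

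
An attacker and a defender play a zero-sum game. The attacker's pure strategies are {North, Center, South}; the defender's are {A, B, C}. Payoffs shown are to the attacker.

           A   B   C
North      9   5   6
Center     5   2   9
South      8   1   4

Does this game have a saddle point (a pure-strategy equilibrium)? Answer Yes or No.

Row minima: North → 5, Center → 2, South → 1; maximin = 5.
Column maxima: A → 9, B → 5, C → 9; minimax = 5.
maximin = minimax = 5, so a saddle point exists.

Yes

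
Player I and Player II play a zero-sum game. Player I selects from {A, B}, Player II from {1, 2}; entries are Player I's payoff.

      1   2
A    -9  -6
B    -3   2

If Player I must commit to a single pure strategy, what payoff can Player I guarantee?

Row minima: A → -9, B → -3.
The best of these is -3.

-3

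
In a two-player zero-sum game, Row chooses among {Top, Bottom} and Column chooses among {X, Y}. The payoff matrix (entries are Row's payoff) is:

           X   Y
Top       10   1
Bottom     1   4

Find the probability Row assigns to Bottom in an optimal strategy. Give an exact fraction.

3/4

Row minima: Top → 1, Bottom → 1; maximin = 1.
Column maxima: X → 10, Y → 4; minimax = 4.
1 ≠ 4, so there is no saddle point; optimal play is mixed.
Let Row play Top with probability p. Expected payoff against X: 10p + 1(1−p) = 9p + 1; against Y: 1p + 4(1−p) = −3p + 4.
Setting these equal: 9p + 1 = −3p + 4 ⇒ 12p = 3 ⇒ p = 1/4, and the value is (9)·(1/4) + 1 = 13/4.
For Column: with q = P(X), equating Top's and Bottom's payoffs gives 9q + 1 = −3q + 4 ⇒ q = 1/4.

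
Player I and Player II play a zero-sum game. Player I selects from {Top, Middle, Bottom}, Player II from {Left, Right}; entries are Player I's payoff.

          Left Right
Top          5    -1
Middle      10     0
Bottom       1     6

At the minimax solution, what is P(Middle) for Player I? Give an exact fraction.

1/3

Row minima: Top → -1, Middle → 0, Bottom → 1; maximin = 1.
Column maxima: Left → 10, Right → 6; minimax = 6.
1 ≠ 6, so there is no saddle point; optimal play is mixed.
Top is strictly dominated by Middle, so Player I never plays it.
On the remaining 2×2 (Middle, Bottom vs Left, Right):
Let Player I play Middle with probability p. Expected payoff against Left: 10p + 1(1−p) = 9p + 1; against Right: 0p + 6(1−p) = −6p + 6.
Setting these equal: 9p + 1 = −6p + 6 ⇒ 15p = 5 ⇒ p = 1/3, and the value is (9)·(1/3) + 1 = 4.
For Player II: with q = P(Left), equating Middle's and Bottom's payoffs gives 10q = −5q + 6 ⇒ q = 2/5.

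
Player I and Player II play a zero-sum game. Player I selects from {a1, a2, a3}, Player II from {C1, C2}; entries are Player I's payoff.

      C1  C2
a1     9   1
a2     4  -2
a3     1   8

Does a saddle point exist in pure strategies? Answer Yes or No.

No

Row minima: a1 → 1, a2 → -2, a3 → 1; maximin = 1.
Column maxima: C1 → 9, C2 → 8; minimax = 8.
1 ≠ 8, so no pure-strategy equilibrium exists.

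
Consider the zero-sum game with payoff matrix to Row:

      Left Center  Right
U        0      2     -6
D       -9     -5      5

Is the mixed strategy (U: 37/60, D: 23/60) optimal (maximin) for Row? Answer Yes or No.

No

Against Left this mix gives (37/60)·0 + (23/60)·(-9) = -69/20.
Against Center this mix gives (37/60)·2 + (23/60)·(-5) = -41/60.
Against Right this mix gives (37/60)·(-6) + (23/60)·5 = -107/60.
Column will play Left, holding Row to -69/20. Shifting weight toward the row that does better against Left would raise this floor (the equalizing mix achieves -27/10 against both Left and Right), so the proposed strategy is not optimal.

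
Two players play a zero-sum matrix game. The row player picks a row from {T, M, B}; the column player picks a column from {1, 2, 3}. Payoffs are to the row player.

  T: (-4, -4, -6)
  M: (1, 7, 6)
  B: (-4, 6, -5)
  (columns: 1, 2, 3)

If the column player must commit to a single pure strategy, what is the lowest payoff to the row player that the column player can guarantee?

1

Column maxima: 1 → 1, 2 → 7, 3 → 6.
The smallest of these is 1.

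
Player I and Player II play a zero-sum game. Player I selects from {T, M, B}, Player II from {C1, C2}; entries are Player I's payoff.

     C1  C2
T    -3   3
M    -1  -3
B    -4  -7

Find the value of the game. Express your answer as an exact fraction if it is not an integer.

-3/2

Row minima: T → -3, M → -3, B → -7; maximin = -3.
Column maxima: C1 → -1, C2 → 3; minimax = -1.
-3 ≠ -1, so there is no saddle point; optimal play is mixed.
B is strictly dominated by T, so Player I never plays it.
On the remaining 2×2 (T, M vs C1, C2):
Let Player I play T with probability p. Expected payoff against C1: (-3)p + (-1)(1−p) = −2p − 1; against C2: 3p + (-3)(1−p) = 6p − 3.
Setting these equal: −2p − 1 = 6p − 3 ⇒ −8p = -2 ⇒ p = 1/4, and the value is (-2)·(1/4) − 1 = -3/2.
For Player II: with q = P(C1), equating T's and M's payoffs gives −6q + 3 = 2q − 3 ⇒ q = 3/4.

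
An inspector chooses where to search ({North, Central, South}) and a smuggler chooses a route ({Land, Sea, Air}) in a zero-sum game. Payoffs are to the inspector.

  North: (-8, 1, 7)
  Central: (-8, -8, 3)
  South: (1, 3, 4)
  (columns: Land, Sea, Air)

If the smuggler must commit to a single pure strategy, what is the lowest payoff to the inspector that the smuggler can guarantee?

1

Column maxima: Land → 1, Sea → 3, Air → 7.
The smallest of these is 1.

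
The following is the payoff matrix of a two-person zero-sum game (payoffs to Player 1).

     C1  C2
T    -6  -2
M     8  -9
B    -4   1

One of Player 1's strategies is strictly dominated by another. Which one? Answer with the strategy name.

T

B gives a strictly higher payoff than T against every column: -4 > -6, 1 > -2.
So T is strictly dominated and Player 1 never plays it.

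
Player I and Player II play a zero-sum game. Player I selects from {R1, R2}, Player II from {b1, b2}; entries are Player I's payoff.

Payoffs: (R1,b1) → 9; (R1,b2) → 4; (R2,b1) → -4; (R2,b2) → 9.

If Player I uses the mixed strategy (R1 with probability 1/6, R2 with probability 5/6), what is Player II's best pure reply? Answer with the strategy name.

If Player II plays b1, Player I's expected payoff is (1/6)·9 + (5/6)·(-4) = -11/6.
If Player II plays b2, Player I's expected payoff is (1/6)·4 + (5/6)·9 = 49/6.
Player II minimizes Player I's payoff; the smallest is -11/6, so the best response is b1.

b1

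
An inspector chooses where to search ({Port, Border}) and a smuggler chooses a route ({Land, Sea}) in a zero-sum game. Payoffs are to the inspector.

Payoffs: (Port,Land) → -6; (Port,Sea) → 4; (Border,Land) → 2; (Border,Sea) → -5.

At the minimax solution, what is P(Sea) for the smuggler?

Row minima: Port → -6, Border → -5; maximin = -5.
Column maxima: Land → 2, Sea → 4; minimax = 2.
-5 ≠ 2, so there is no saddle point; optimal play is mixed.
Let the inspector play Port with probability p. Expected payoff against Land: (-6)p + 2(1−p) = −8p + 2; against Sea: 4p + (-5)(1−p) = 9p − 5.
Setting these equal: −8p + 2 = 9p − 5 ⇒ −17p = -7 ⇒ p = 7/17, and the value is (-8)·(7/17) + 2 = -22/17.
For the smuggler: with q = P(Land), equating Port's and Border's payoffs gives −10q + 4 = 7q − 5 ⇒ q = 9/17.

8/17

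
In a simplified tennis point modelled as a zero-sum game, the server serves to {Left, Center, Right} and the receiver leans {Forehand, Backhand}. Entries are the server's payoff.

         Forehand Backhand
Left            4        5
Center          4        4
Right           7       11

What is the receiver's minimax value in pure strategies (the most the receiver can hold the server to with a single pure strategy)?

Column maxima: Forehand → 7, Backhand → 11.
The smallest of these is 7.

7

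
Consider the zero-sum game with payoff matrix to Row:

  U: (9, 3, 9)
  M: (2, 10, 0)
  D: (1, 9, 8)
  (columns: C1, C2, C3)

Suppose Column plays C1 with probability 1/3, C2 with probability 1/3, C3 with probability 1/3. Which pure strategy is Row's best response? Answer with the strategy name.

U

Expected payoff of U: (1/3)·9 + (1/3)·3 + (1/3)·9 = 7.
Expected payoff of M: (1/3)·2 + (1/3)·10 + (1/3)·0 = 4.
Expected payoff of D: (1/3)·1 + (1/3)·9 + (1/3)·8 = 6.
The largest is 7, so Row's best response is U.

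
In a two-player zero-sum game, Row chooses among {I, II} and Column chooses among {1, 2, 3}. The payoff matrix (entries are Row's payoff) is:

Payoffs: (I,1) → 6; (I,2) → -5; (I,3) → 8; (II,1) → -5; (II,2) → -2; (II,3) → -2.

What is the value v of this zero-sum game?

Row minima: I → -5, II → -5; maximin = -5.
Column maxima: 1 → 6, 2 → -2, 3 → 8; minimax = -2.
-5 ≠ -2, so there is no saddle point; optimal play is mixed.
3 is strictly dominated by 1 (it gives Row strictly more in every row), so Column never plays it.
On the remaining 2×2 (I, II vs 1, 2):
Let Row play I with probability p. Expected payoff against 1: 6p + (-5)(1−p) = 11p − 5; against 2: (-5)p + (-2)(1−p) = −3p − 2.
Setting these equal: 11p − 5 = −3p − 2 ⇒ 14p = 3 ⇒ p = 3/14, and the value is (11)·(3/14) − 5 = -37/14.
For Column: with q = P(1), equating I's and II's payoffs gives 11q − 5 = −3q − 2 ⇒ q = 3/14.

-37/14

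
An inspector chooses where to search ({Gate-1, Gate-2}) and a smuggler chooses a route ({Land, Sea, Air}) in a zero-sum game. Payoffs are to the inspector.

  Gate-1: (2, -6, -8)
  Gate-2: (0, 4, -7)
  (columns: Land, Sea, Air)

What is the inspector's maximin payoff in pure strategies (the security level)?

Row minima: Gate-1 → -8, Gate-2 → -7.
The best of these is -7.

-7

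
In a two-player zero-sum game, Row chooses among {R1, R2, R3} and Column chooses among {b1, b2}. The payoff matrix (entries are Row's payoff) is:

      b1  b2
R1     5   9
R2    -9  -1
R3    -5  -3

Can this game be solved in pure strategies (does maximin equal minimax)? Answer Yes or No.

Yes

Row minima: R1 → 5, R2 → -9, R3 → -5; maximin = 5.
Column maxima: b1 → 5, b2 → 9; minimax = 5.
maximin = minimax = 5, so a saddle point exists.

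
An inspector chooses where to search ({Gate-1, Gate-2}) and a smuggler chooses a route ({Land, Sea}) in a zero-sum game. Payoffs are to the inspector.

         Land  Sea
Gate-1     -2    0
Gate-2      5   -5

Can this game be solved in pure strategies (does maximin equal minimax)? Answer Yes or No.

No

Row minima: Gate-1 → -2, Gate-2 → -5; maximin = -2.
Column maxima: Land → 5, Sea → 0; minimax = 0.
-2 ≠ 0, so no pure-strategy equilibrium exists.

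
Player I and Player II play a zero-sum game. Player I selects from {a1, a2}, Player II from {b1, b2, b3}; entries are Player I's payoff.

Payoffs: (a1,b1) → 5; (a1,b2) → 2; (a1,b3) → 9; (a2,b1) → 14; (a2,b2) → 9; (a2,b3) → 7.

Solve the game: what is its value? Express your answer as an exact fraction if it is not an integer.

Row minima: a1 → 2, a2 → 7; maximin = 7.
Column maxima: b1 → 14, b2 → 9, b3 → 9; minimax = 9.
7 ≠ 9, so there is no saddle point; optimal play is mixed.
b1 is strictly dominated by b2 (it gives Player I strictly more in every row), so Player II never plays it.
On the remaining 2×2 (a1, a2 vs b2, b3):
Let Player I play a1 with probability p. Expected payoff against b2: 2p + 9(1−p) = −7p + 9; against b3: 9p + 7(1−p) = 2p + 7.
Setting these equal: −7p + 9 = 2p + 7 ⇒ −9p = -2 ⇒ p = 2/9, and the value is (-7)·(2/9) + 9 = 67/9.
For Player II: with q = P(b2), equating a1's and a2's payoffs gives −7q + 9 = 2q + 7 ⇒ q = 2/9.

67/9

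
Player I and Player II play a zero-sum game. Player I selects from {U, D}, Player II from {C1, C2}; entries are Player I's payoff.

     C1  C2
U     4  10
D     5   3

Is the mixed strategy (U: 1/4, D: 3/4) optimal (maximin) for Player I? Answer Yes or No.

Yes

Against C1 this mix gives (1/4)·4 + (3/4)·5 = 19/4.
Against C2 this mix gives (1/4)·10 + (3/4)·3 = 19/4.
All of Player II's active replies (C1, C2) yield 19/4, and no column does worse for Player I. The mix makes Player II indifferent and guarantees 19/4, so it is optimal.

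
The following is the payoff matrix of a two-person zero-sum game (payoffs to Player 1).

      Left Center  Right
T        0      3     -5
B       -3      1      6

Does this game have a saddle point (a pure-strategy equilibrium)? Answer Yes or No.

Row minima: T → -5, B → -3; maximin = -3.
Column maxima: Left → 0, Center → 3, Right → 6; minimax = 0.
-3 ≠ 0, so no pure-strategy equilibrium exists.

No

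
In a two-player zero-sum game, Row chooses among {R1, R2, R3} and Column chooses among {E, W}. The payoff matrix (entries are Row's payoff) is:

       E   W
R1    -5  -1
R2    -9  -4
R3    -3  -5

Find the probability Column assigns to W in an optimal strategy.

1/3

Row minima: R1 → -5, R2 → -9, R3 → -5; maximin = -5.
Column maxima: E → -3, W → -1; minimax = -3.
-5 ≠ -3, so there is no saddle point; optimal play is mixed.
R2 is strictly dominated by R1, so Row never plays it.
On the remaining 2×2 (R1, R3 vs E, W):
Let Row play R1 with probability p. Expected payoff against E: (-5)p + (-3)(1−p) = −2p − 3; against W: (-1)p + (-5)(1−p) = 4p − 5.
Setting these equal: −2p − 3 = 4p − 5 ⇒ −6p = -2 ⇒ p = 1/3, and the value is (-2)·(1/3) − 3 = -11/3.
For Column: with q = P(E), equating R1's and R3's payoffs gives −4q − 1 = 2q − 5 ⇒ q = 2/3.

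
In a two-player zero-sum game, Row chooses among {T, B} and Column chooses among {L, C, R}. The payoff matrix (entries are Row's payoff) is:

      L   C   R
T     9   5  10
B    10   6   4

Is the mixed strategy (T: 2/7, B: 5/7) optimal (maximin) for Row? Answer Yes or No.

Yes

Against L this mix gives (2/7)·9 + (5/7)·10 = 68/7.
Against C this mix gives (2/7)·5 + (5/7)·6 = 40/7.
Against R this mix gives (2/7)·10 + (5/7)·4 = 40/7.
All of Column's active replies (C, R) yield 40/7, and no column does worse for Row. The mix makes Column indifferent and guarantees 40/7, so it is optimal.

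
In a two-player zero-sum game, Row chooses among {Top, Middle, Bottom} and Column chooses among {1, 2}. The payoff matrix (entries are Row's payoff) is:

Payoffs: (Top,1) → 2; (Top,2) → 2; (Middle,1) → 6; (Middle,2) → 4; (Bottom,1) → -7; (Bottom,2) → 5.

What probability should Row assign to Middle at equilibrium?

6/7

Row minima: Top → 2, Middle → 4, Bottom → -7; maximin = 4.
Column maxima: 1 → 6, 2 → 5; minimax = 5.
4 ≠ 5, so there is no saddle point; optimal play is mixed.
Top is strictly dominated by Middle, so Row never plays it.
On the remaining 2×2 (Middle, Bottom vs 1, 2):
Let Row play Middle with probability p. Expected payoff against 1: 6p + (-7)(1−p) = 13p − 7; against 2: 4p + 5(1−p) = −p + 5.
Setting these equal: 13p − 7 = −p + 5 ⇒ 14p = 12 ⇒ p = 6/7, and the value is (13)·(6/7) − 7 = 29/7.
For Column: with q = P(1), equating Middle's and Bottom's payoffs gives 2q + 4 = −12q + 5 ⇒ q = 1/14.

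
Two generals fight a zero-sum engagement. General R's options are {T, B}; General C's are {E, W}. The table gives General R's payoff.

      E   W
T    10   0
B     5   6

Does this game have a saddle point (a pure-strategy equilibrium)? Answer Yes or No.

Row minima: T → 0, B → 5; maximin = 5.
Column maxima: E → 10, W → 6; minimax = 6.
5 ≠ 6, so no pure-strategy equilibrium exists.

No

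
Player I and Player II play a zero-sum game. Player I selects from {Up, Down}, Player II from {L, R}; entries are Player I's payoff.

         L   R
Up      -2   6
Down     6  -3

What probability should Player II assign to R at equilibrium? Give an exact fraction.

8/17

Row minima: Up → -2, Down → -3; maximin = -2.
Column maxima: L → 6, R → 6; minimax = 6.
-2 ≠ 6, so there is no saddle point; optimal play is mixed.
Let Player I play Up with probability p. Expected payoff against L: (-2)p + 6(1−p) = −8p + 6; against R: 6p + (-3)(1−p) = 9p − 3.
Setting these equal: −8p + 6 = 9p − 3 ⇒ −17p = -9 ⇒ p = 9/17, and the value is (-8)·(9/17) + 6 = 30/17.
For Player II: with q = P(L), equating Up's and Down's payoffs gives −8q + 6 = 9q − 3 ⇒ q = 9/17.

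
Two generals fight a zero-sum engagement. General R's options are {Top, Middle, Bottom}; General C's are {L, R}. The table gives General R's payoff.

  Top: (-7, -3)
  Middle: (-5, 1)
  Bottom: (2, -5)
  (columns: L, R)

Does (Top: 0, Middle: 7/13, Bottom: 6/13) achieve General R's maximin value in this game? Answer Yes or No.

Against L this mix gives (7/13)·(-5) + (6/13)·2 = -23/13.
Against R this mix gives (7/13)·1 + (6/13)·(-5) = -23/13.
All of General C's active replies (L, R) yield -23/13, and no column does worse for General R. The mix makes General C indifferent and guarantees -23/13, so it is optimal.

Yes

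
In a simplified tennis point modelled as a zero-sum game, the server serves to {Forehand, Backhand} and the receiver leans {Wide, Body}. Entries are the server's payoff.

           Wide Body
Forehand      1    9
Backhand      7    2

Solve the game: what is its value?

Row minima: Forehand → 1, Backhand → 2; maximin = 2.
Column maxima: Wide → 7, Body → 9; minimax = 7.
2 ≠ 7, so there is no saddle point; optimal play is mixed.
Let the server play Forehand with probability p. Expected payoff against Wide: 1p + 7(1−p) = −6p + 7; against Body: 9p + 2(1−p) = 7p + 2.
Setting these equal: −6p + 7 = 7p + 2 ⇒ −13p = -5 ⇒ p = 5/13, and the value is (-6)·(5/13) + 7 = 61/13.
For the receiver: with q = P(Wide), equating Forehand's and Backhand's payoffs gives −8q + 9 = 5q + 2 ⇒ q = 7/13.

61/13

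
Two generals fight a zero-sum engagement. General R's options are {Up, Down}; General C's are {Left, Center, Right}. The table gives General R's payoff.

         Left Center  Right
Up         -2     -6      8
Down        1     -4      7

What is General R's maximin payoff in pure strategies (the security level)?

-4

Row minima: Up → -6, Down → -4.
The best of these is -4.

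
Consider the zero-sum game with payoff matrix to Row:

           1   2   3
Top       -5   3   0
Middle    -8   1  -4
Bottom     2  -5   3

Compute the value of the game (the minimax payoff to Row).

-19/15

Row minima: Top → -5, Middle → -8, Bottom → -5; maximin = -5.
Column maxima: 1 → 2, 2 → 3, 3 → 3; minimax = 2.
-5 ≠ 2, so there is no saddle point; optimal play is mixed.
Middle is strictly dominated by Top, so Row never plays it.
3 is strictly dominated by 1 (it gives Row strictly more in every row), so Column never plays it.
On the remaining 2×2 (Top, Bottom vs 1, 2):
Let Row play Top with probability p. Expected payoff against 1: (-5)p + 2(1−p) = −7p + 2; against 2: 3p + (-5)(1−p) = 8p − 5.
Setting these equal: −7p + 2 = 8p − 5 ⇒ −15p = -7 ⇒ p = 7/15, and the value is (-7)·(7/15) + 2 = -19/15.
For Column: with q = P(1), equating Top's and Bottom's payoffs gives −8q + 3 = 7q − 5 ⇒ q = 8/15.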